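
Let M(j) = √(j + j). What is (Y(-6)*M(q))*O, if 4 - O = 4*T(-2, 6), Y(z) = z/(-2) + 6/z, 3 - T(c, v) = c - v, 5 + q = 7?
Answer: -160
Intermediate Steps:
q = 2 (q = -5 + 7 = 2)
T(c, v) = 3 + v - c (T(c, v) = 3 - (c - v) = 3 + (v - c) = 3 + v - c)
Y(z) = 6/z - z/2 (Y(z) = z*(-½) + 6/z = -z/2 + 6/z = 6/z - z/2)
M(j) = √2*√j (M(j) = √(2*j) = √2*√j)
O = -40 (O = 4 - 4*(3 + 6 - 1*(-2)) = 4 - 4*(3 + 6 + 2) = 4 - 4*11 = 4 - 1*44 = 4 - 44 = -40)
(Y(-6)*M(q))*O = ((6/(-6) - ½*(-6))*(√2*√2))*(-40) = ((6*(-⅙) + 3)*2)*(-40) = ((-1 + 3)*2)*(-40) = (2*2)*(-40) = 4*(-40) = -160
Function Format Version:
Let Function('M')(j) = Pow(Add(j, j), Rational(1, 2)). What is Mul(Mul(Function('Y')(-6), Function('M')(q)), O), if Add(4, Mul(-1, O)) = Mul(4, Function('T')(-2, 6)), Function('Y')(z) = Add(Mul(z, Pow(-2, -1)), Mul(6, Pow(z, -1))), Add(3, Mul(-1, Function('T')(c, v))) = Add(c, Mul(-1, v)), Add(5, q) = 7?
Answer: -160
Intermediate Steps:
q = 2 (q = Add(-5, 7) = 2)
Function('T')(c, v) = Add(3, v, Mul(-1, c)) (Function('T')(c, v) = Add(3, Mul(-1, Add(c, Mul(-1, v)))) = Add(3, Add(v, Mul(-1, c))) = Add(3, v, Mul(-1, c)))
Function('Y')(z) = Add(Mul(6, Pow(z, -1)), Mul(Rational(-1, 2), z)) (Function('Y')(z) = Add(Mul(z, Rational(-1, 2)), Mul(6, Pow(z, -1))) = Add(Mul(Rational(-1, 2), z), Mul(6, Pow(z, -1))) = Add(Mul(6, Pow(z, -1)), Mul(Rational(-1, 2), z)))
Function('M')(j) = Mul(Pow(2, Rational(1, 2)), Pow(j, Rational(1, 2))) (Function('M')(j) = Pow(Mul(2, j), Rational(1, 2)) = Mul(Pow(2, Rational(1, 2)), Pow(j, Rational(1, 2))))
O = -40 (O = Add(4, Mul(-1, Mul(4, Add(3, 6, Mul(-1, -2))))) = Add(4, Mul(-1, Mul(4, Add(3, 6, 2)))) = Add(4, Mul(-1, Mul(4, 11))) = Add(4, Mul(-1, 44)) = Add(4, -44) = -40)
Mul(Mul(Function('Y')(-6), Function('M')(q)), O) = Mul(Mul(Add(Mul(6, Pow(-6, -1)), Mul(Rational(-1, 2), -6)), Mul(Pow(2, Rational(1, 2)), Pow(2, Rational(1, 2)))), -40) = Mul(Mul(Add(Mul(6, Rational(-1, 6)), 3), 2), -40) = Mul(Mul(Add(-1, 3), 2), -40) = Mul(Mul(2, 2), -40) = Mul(4, -40) = -160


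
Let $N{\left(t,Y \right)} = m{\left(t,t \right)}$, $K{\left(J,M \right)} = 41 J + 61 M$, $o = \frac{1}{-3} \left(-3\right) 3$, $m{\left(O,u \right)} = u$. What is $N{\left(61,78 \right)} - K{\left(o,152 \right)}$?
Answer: $-9334$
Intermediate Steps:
$o = 3$ ($o = \left(- \frac{1}{3}\right) \left(-3\right) 3 = 1 \cdot 3 = 3$)
$N{\left(t,Y \right)} = t$
$N{\left(61,78 \right)} - K{\left(o,152 \right)} = 61 - \left(41 \cdot 3 + 61 \cdot 152\right) = 61 - \left(123 + 9272\right) = 61 - 9395 = -9334$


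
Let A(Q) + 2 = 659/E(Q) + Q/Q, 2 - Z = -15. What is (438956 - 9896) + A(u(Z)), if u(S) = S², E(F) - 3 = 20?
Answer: 9869016/23 ≈ 4.2909e+5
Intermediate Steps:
Z = 17 (Z = 2 - 1*(-15) = 2 + 15 = 17)
E(F) = 23 (E(F) = 3 + 20 = 23)
A(Q) = 636/23 (A(Q) = -2 + (659/23 + Q/Q) = -2 + (659*(1/23) + 1) = -2 + (659/23 + 1) = -2 + 682/23 = 636/23)
(438956 - 9896) + A(u(Z)) = (438956 - 9896) + 636/23 = 429060 + 636/23 = 9869016/23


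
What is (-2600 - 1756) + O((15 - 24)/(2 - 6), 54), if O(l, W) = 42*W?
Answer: -2088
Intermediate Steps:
(-2600 - 1756) + O((15 - 24)/(2 - 6), 54) = (-2600 - 1756) + 42*54 = -4356 + 2268 = -2088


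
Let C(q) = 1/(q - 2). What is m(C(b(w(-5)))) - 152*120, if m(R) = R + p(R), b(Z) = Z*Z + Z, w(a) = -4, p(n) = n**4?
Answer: -182398999/10000 ≈ -18240.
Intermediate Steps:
b(Z) = Z + Z**2 (b(Z) = Z**2 + Z = Z + Z**2)
C(q) = 1/(-2 + q)
m(R) = R + R**4
m(C(b(w(-5)))) - 152*120 = (1/(-2 - 4*(1 - 4)) + (1/(-2 - 4*(1 - 4)))**4) - 152*120 = (1/(-2 - 4*(-3)) + (1/(-2 - 4*(-3)))**4) - 18240 = (1/(-2 + 12) + (1/(-2 + 12))**4) - 18240 = (1/10 + (1/10)**4) - 18240 = (1/10 + 1/10000) - 18240 = 1001/10000 - 18240 = -182398999/10000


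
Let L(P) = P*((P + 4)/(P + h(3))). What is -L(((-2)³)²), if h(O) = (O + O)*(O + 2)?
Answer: -2176/47 ≈ -46.298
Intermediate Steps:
h(O) = 2*O*(2 + O) (h(O) = (2*O)*(2 + O) = 2*O*(2 + O))
L(P) = P*(4 + P)/(30 + P) (L(P) = P*((P + 4)/(P + 2*3*(2 + 3))) = P*((4 + P)/(P + 2*3*5)) = P*((4 + P)/(P + 30)) = P*((4 + P)/(30 + P)) = P*(4 + P)/(30 + P))
-L(((-2)³)²) = -((-2)³)²*(4 + ((-2)³)²)/(30 + ((-2)³)²) = -(-8)²*(4 + (-8)²)/(30 + (-8)²) = -64*(4 + 64)/(30 + 64) = -64*68/94 = -1*2176/47 = -2176/47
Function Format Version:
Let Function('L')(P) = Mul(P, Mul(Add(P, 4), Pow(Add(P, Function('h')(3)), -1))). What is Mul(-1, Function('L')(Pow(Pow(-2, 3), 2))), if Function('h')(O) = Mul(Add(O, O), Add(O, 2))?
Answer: Rational(-2176, 47) ≈ -46.298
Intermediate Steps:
Function('h')(O) = Mul(2, O, Add(2, O)) (Function('h')(O) = Mul(Mul(2, O), Add(2, O)) = Mul(2, O, Add(2, O)))
Function('L')(P) = Mul(P, Pow(Add(30, P), -1), Add(4, P)) (Function('L')(P) = Mul(P, Mul(Add(P, 4), Pow(Add(P, Mul(2, 3, Add(2, 3))), -1))) = Mul(P, Mul(Add(4, P), Pow(Add(P, Mul(2, 3, 5)), -1))) = Mul(P, Mul(Add(4, P), Pow(Add(P, 30), -1))) = Mul(P, Mul(Add(4, P), Pow(Add(30, P), -1))) = Mul(P, Mul(Pow(Add(30, P), -1), Add(4, P))) = Mul(P, Pow(Add(30, P), -1), Add(4, P)))
Mul(-1, Function('L')(Pow(Pow(-2, 3), 2))) = Mul(-1, Mul(Pow(Pow(-2, 3), 2), Pow(Add(30, Pow(Pow(-2, 3), 2)), -1), Add(4, Pow(Pow(-2, 3), 2)))) = Mul(-1, Mul(Pow(-8, 2), Pow(Add(30, Pow(-8, 2)), -1), Add(4, Pow(-8, 2)))) = Mul(-1, Mul(64, Pow(Add(30, 64), -1), Add(4, 64))) = Mul(-1, Mul(64, Pow(94, -1), 68)) = Mul(-1, Mul(64, Rational(1, 94), 68)) = Mul(-1, Rational(2176, 47)) = Rational(-2176, 47)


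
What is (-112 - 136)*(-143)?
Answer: 35464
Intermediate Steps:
(-112 - 136)*(-143) = -248*(-143) = 35464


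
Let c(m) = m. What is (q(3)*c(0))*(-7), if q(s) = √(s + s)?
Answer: 0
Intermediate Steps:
q(s) = √2*√s (q(s) = √(2*s) = √2*√s)
(q(3)*c(0))*(-7) = ((√2*√3)*0)*(-7) = (√6*0)*(-7) = 0*(-7) = 0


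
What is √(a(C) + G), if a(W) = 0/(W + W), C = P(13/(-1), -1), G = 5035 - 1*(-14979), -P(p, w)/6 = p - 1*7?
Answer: √20014 ≈ 141.47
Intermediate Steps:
P(p, w) = 42 - 6*p (P(p, w) = -6*(p - 1*7) = -6*(p - 7) = -6*(-7 + p) = 42 - 6*p)
G = 20014 (G = 5035 + 14979 = 20014)
C = 120 (C = 42 - 78/(-1) = 42 - 78*(-1) = 42 - 6*(-13) = 42 + 78 = 120)
a(W) = 0 (a(W) = 0/((2*W)) = 0*(1/(2*W)) = 0)
√(a(C) + G) = √(0 + 20014) = √20014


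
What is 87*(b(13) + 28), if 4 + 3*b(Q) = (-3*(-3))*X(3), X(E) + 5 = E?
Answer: 1798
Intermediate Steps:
X(E) = -5 + E
b(Q) = -22/3 (b(Q) = -4/3 + ((-3*(-3))*(-5 + 3))/3 = -4/3 + (9*(-2))/3 = -4/3 + (1/3)*(-18) = -4/3 - 6 = -22/3)
87*(b(13) + 28) = 87*(-22/3 + 28) = 87*(62/3) = 1798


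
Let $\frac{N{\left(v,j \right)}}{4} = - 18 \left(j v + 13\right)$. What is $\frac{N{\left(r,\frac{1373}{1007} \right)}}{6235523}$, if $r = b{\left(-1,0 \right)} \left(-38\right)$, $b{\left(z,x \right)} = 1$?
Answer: $\frac{148104}{330482719} \approx 0.00044814$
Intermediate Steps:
$r = -38$ ($r = 1 \left(-38\right) = -38$)
$N{\left(v,j \right)} = -936 - 72 j v$ ($N{\left(v,j \right)} = 4 \left(- 18 \left(j v + 13\right)\right) = 4 \left(- 18 \left(13 + j v\right)\right) = 4 \left(-234 - 18 j v\right) = -936 - 72 j v$)
$\frac{N{\left(r,\frac{1373}{1007} \right)}}{6235523} = \frac{-936 - 72 \cdot \frac{1373}{1007} \left(-38\right)}{6235523} = \left(-936 - 72 \cdot 1373 \cdot \frac{1}{1007} \left(-38\right)\right) \frac{1}{6235523} = \left(-936 - \frac{98856}{1007} \left(-38\right)\right) \frac{1}{6235523} = \left(-936 + \frac{197712}{53}\right) \frac{1}{6235523} = \frac{148104}{53} \cdot \frac{1}{6235523} = \frac{148104}{330482719}$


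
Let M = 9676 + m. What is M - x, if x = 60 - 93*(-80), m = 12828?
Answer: 15004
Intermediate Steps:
x = 7500 (x = 60 + 7440 = 7500)
M = 22504 (M = 9676 + 12828 = 22504)
M - x = 22504 - 1*7500 = 22504 - 7500 = 15004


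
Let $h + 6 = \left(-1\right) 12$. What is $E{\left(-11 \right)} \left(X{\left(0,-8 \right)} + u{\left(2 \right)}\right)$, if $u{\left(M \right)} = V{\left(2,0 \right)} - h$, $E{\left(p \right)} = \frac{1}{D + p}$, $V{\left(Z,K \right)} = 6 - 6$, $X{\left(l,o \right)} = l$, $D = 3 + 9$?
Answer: $18$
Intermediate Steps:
$D = 12$
$h = -18$ ($h = -6 - 12 = -18$)
$V{\left(Z,K \right)} = 0$ ($V{\left(Z,K \right)} = 6 - 6 = 0$)
$E{\left(p \right)} = \frac{1}{12 + p}$
$u{\left(M \right)} = 18$ ($u{\left(M \right)} = 0 - -18 = 0 + 18 = 18$)
$E{\left(-11 \right)} \left(X{\left(0,-8 \right)} + u{\left(2 \right)}\right) = \frac{0 + 18}{12 - 11} = 1^{-1} \cdot 18 = 1 \cdot 18 = 18$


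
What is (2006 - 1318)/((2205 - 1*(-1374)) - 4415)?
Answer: -172/209 ≈ -0.82297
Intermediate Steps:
(2006 - 1318)/((2205 - 1*(-1374)) - 4415) = 688/((2205 + 1374) - 4415) = 688/(3579 - 4415) = 688/(-836) = 688*(-1/836) = -172/209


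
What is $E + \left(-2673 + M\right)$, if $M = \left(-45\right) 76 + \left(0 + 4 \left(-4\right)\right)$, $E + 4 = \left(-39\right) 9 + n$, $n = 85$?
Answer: $-6379$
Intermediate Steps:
$E = -270$ ($E = -4 + \left(\left(-39\right) 9 + 85\right) = -4 + \left(-351 + 85\right) = -4 - 266 = -270$)
$M = -3436$ ($M = -3420 + \left(0 - 16\right) = -3420 - 16 = -3436$)
$E + \left(-2673 + M\right) = -270 - 6109 = -6379$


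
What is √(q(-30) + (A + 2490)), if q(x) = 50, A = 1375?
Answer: 3*√435 ≈ 62.570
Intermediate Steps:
√(q(-30) + (A + 2490)) = √(50 + (1375 + 2490)) = √(50 + 3865) = √3915 = 3*√435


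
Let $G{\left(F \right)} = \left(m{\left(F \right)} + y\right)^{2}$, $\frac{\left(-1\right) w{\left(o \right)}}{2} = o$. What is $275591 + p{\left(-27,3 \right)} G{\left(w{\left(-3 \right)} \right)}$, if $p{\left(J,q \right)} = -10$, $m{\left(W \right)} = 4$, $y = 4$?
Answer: $274951$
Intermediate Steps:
$w{\left(o \right)} = - 2 o$
$G{\left(F \right)} = 64$ ($G{\left(F \right)} = \left(4 + 4\right)^{2} = 8^{2} = 64$)
$275591 + p{\left(-27,3 \right)} G{\left(w{\left(-3 \right)} \right)} = 275591 - 640 = 274951$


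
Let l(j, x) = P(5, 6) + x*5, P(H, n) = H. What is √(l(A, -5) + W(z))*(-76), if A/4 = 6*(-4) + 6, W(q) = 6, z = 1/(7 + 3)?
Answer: -76*I*√14 ≈ -284.37*I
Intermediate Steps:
z = ⅒ (z = 1/10 = ⅒ ≈ 0.10000)
A = -72 (A = 4*(6*(-4) + 6) = 4*(-24 + 6) = 4*(-18) = -72)
l(j, x) = 5 + 5*x (l(j, x) = 5 + x*5 = 5 + 5*x)
√(l(A, -5) + W(z))*(-76) = √((5 + 5*(-5)) + 6)*(-76) = √((5 - 25) + 6)*(-76) = √(-20 + 6)*(-76) = √(-14)*(-76) = (I*√14)*(-76) = -76*I*√14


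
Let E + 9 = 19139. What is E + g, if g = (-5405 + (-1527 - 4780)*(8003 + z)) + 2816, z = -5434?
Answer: -16186142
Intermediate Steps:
E = 19130 (E = -9 + 19139 = 19130)
g = -16205272 (g = (-5405 + (-1527 - 4780)*(8003 - 5434)) + 2816 = (-5405 - 6307*2569) + 2816 = (-5405 - 16202683) + 2816 = -16208088 + 2816 = -16205272)
E + g = 19130 - 16205272 = -16186142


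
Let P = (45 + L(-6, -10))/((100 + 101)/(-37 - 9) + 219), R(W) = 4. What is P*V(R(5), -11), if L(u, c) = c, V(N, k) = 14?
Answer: 22540/9873 ≈ 2.2830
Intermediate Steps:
P = 1610/9873 (P = (45 - 10)/((100 + 101)/(-37 - 9) + 219) = 35/(201/(-46) + 219) = 35/(201*(-1/46) + 219) = 35/(-201/46 + 219) = 35/(9873/46) = 35*(46/9873) = 1610/9873 ≈ 0.16307)
P*V(R(5), -11) = (1610/9873)*14 = 22540/9873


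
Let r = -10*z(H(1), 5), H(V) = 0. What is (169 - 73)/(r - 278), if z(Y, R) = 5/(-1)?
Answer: -8/19 ≈ -0.42105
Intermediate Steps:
z(Y, R) = -5 (z(Y, R) = 5*(-1) = -5)
r = 50 (r = -10*(-5) = 50)
(169 - 73)/(r - 278) = (169 - 73)/(50 - 278) = 96/(-228) = 96*(-1/228) = -8/19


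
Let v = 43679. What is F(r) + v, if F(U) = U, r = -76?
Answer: 43603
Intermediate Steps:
F(r) + v = -76 + 43679 = 43603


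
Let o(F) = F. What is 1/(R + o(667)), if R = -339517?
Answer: -1/338850 ≈ -2.9512e-6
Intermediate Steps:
1/(R + o(667)) = 1/(-339517 + 667) = 1/(-338850) = -1/338850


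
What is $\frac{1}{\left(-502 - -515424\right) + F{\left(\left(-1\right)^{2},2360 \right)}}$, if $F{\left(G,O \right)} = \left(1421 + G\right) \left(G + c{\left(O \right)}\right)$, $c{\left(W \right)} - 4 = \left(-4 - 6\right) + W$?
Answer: $\frac{1}{3863732} \approx 2.5882 \cdot 10^{-7}$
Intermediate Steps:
$c{\left(W \right)} = -6 + W$ ($c{\left(W \right)} = 4 + \left(\left(-4 - 6\right) + W\right) = 4 + \left(-10 + W\right) = -6 + W$)
$F{\left(G,O \right)} = \left(1421 + G\right) \left(-6 + G + O\right)$ ($F{\left(G,O \right)} = \left(1421 + G\right) \left(G + \left(-6 + O\right)\right) = \left(1421 + G\right) \left(-6 + G + O\right)$)
$\frac{1}{\left(-502 - -515424\right) + F{\left(\left(-1\right)^{2},2360 \right)}} = \frac{1}{\left(-502 - -515424\right) + \left(-8526 + \left(\left(-1\right)^{2}\right)^{2} + 1415 \left(-1\right)^{2} + 1421 \cdot 2360 + \left(-1\right)^{2} \cdot 2360\right)} = \frac{1}{\left(-502 + 515424\right) + \left(-8526 + 1^{2} + 1415 \cdot 1 + 3353560 + 1 \cdot 2360\right)} = \frac{1}{514922 + \left(-8526 + 1 + 1415 + 3353560 + 2360\right)} = \frac{1}{514922 + 3348810} = \frac{1}{3863732}$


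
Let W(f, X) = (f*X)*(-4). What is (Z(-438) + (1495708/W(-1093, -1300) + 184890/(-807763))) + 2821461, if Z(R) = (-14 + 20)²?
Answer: 3238373877358113599/1147750446700 ≈ 2.8215e+6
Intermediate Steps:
W(f, X) = -4*X*f (W(f, X) = (X*f)*(-4) = -4*X*f)
Z(R) = 36 (Z(R) = 6² = 36)
(Z(-438) + (1495708/W(-1093, -1300) + 184890/(-807763))) + 2821461 = (36 + (1495708/((-4*(-1300)*(-1093))) + 184890/(-807763))) + 2821461 = (36 + (1495708/(-5683600) + 184890*(-1/807763))) + 2821461 = (36 + (1495708*(-1/5683600) - 184890/807763)) + 2821461 = (36 + (-373927/1420900 - 184890/807763)) + 2821461 = (36 - 564754596301/1147750446700) + 2821461 = 40754261484899/1147750446700 + 2821461 = 3238373877358113599/1147750446700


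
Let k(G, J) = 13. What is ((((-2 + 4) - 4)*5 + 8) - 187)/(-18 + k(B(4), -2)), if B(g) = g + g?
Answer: 189/5 ≈ 37.800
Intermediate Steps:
B(g) = 2*g
((((-2 + 4) - 4)*5 + 8) - 187)/(-18 + k(B(4), -2)) = ((((-2 + 4) - 4)*5 + 8) - 187)/(-18 + 13) = (((2 - 4)*5 + 8) - 187)/(-5) = ((-2*5 + 8) - 187)*(-⅕) = ((-10 + 8) - 187)*(-⅕) = (-2 - 187)*(-⅕) = -189*(-⅕) = 189/5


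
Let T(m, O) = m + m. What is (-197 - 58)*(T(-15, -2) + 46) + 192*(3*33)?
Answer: 14928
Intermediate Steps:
T(m, O) = 2*m
(-197 - 58)*(T(-15, -2) + 46) + 192*(3*33) = (-197 - 58)*(2*(-15) + 46) + 192*(3*33) = -255*(-30 + 46) + 192*99 = -255*16 + 19008 = -4080 + 19008 = 14928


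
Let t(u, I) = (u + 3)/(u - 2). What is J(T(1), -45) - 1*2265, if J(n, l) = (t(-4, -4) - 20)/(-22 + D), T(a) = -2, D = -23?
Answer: -611431/270 ≈ -2264.6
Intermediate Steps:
t(u, I) = (3 + u)/(-2 + u)
J(n, l) = 119/270 (J(n, l) = ((3 - 4)/(-2 - 4) - 20)/(-22 - 23) = (-1/(-6) - 20)/(-45) = (-1/6*(-1) - 20)*(-1/45) = (1/6 - 20)*(-1/45) = -119/6*(-1/45) = 119/270)
J(T(1), -45) - 1*2265 = 119/270 - 1*2265 = 119/270 - 2265 = -611431/270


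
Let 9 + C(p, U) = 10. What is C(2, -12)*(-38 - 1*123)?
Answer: -161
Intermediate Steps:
C(p, U) = 1 (C(p, U) = -9 + 10 = 1)
C(2, -12)*(-38 - 1*123) = 1*(-38 - 1*123) = 1*(-38 - 123) = 1*(-161) = -161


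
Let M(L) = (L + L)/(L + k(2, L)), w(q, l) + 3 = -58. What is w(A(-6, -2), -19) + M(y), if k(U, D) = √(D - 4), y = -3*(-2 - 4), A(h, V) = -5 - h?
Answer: -9131/155 - 18*√14/155 ≈ -59.344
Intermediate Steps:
w(q, l) = -61 (w(q, l) = -3 - 58 = -61)
y = 18 (y = -3*(-6) = 18)
k(U, D) = √(-4 + D)
M(L) = 2*L/(L + √(-4 + L)) (M(L) = (L + L)/(L + √(-4 + L)) = (2*L)/(L + √(-4 + L)) = 2*L/(L + √(-4 + L)))
w(A(-6, -2), -19) + M(y) = -61 + 2*18/(18 + √(-4 + 18)) = -61 + 2*18/(18 + √14) = -61 + 36/(18 + √14)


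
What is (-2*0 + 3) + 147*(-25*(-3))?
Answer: 11028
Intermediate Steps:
(-2*0 + 3) + 147*(-25*(-3)) = (0 + 3) + 147*75 = 3 + 11025 = 11028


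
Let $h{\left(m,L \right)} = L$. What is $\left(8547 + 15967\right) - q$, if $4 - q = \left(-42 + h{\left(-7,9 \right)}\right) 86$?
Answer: $21672$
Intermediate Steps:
$q = 2842$ ($q = 4 - \left(-42 + 9\right) 86 = 4 - \left(-33\right) 86 = 4 - -2838 = 4 + 2838 = 2842$)
$\left(8547 + 15967\right) - q = \left(8547 + 15967\right) - 2842 = 24514 - 2842 = 21672$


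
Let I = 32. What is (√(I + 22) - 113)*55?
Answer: -6215 + 165*√6 ≈ -5810.8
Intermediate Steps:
(√(I + 22) - 113)*55 = (√(32 + 22) - 113)*55 = (√54 - 113)*55 = (3*√6 - 113)*55 = (-113 + 3*√6)*55 = -6215 + 165*√6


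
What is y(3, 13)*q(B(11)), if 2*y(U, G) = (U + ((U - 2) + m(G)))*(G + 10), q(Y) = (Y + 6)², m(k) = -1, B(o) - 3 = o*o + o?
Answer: 1371789/2 ≈ 6.8589e+5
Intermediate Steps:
B(o) = 3 + o + o² (B(o) = 3 + (o*o + o) = 3 + (o² + o) = 3 + (o + o²) = 3 + o + o²)
q(Y) = (6 + Y)²
y(U, G) = (-3 + 2*U)*(10 + G)/2 (y(U, G) = ((U + ((U - 2) - 1))*(G + 10))/2 = ((U + ((-2 + U) - 1))*(10 + G))/2 = ((U + (-3 + U))*(10 + G))/2 = ((-3 + 2*U)*(10 + G))/2 = (-3 + 2*U)*(10 + G)/2)
y(3, 13)*q(B(11)) = (-15 + 10*3 - 3/2*13 + 13*3)*(6 + (3 + 11 + 11²))² = (-15 + 30 - 39/2 + 39)*(6 + (3 + 11 + 121))² = 69*(6 + 135)²/2 = (69/2)*141² = (69/2)*19881 = 1371789/2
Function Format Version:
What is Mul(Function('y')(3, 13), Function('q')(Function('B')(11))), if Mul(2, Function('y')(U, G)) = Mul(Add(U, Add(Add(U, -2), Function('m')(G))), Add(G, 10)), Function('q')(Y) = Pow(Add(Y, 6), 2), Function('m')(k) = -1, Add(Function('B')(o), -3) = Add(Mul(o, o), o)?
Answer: Rational(1371789, 2) ≈ 6.8589e+5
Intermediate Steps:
Function('B')(o) = Add(3, o, Pow(o, 2)) (Function('B')(o) = Add(3, Add(Mul(o, o), o)) = Add(3, Add(Pow(o, 2), o)) = Add(3, Add(o, Pow(o, 2))) = Add(3, o, Pow(o, 2)))
Function('q')(Y) = Pow(Add(6, Y), 2)
Function('y')(U, G) = Mul(Rational(1, 2), Add(-3, Mul(2, U)), Add(10, G)) (Function('y')(U, G) = Mul(Rational(1, 2), Mul(Add(U, Add(Add(U, -2), -1)), Add(G, 10))) = Mul(Rational(1, 2), Mul(Add(U, Add(Add(-2, U), -1)), Add(10, G))) = Mul(Rational(1, 2), Mul(Add(U, Add(-3, U)), Add(10, G))) = Mul(Rational(1, 2), Mul(Add(-3, Mul(2, U)), Add(10, G))) = Mul(Rational(1, 2), Add(-3, Mul(2, U)), Add(10, G)))
Mul(Function('y')(3, 13), Function('q')(Function('B')(11))) = Mul(Add(-15, Mul(10, 3), Mul(Rational(-3, 2), 13), Mul(13, 3)), Pow(Add(6, Add(3, 11, Pow(11, 2))), 2)) = Mul(Add(-15, 30, Rational(-39, 2), 39), Pow(Add(6, Add(3, 11, 121)), 2)) = Mul(Rational(69, 2), Pow(Add(6, 135), 2)) = Mul(Rational(69, 2), Pow(141, 2)) = Mul(Rational(69, 2), 19881) = Rational(1371789, 2)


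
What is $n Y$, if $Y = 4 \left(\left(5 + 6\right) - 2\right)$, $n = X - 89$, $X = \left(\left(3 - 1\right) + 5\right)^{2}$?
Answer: $-1440$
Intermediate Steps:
$X = 49$ ($X = \left(\left(3 - 1\right) + 5\right)^{2} = \left(2 + 5\right)^{2} = 7^{2} = 49$)
$n = -40$ ($n = 49 - 89 = -40$)
$Y = 36$ ($Y = 4 \left(11 - 2\right) = 4 \cdot 9 = 36$)
$n Y = \left(-40\right) 36 = -1440$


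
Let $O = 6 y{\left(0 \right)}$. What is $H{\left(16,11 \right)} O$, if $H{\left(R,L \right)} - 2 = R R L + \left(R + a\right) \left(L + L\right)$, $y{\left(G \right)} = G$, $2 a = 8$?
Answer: $0$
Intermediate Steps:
$a = 4$ ($a = \frac{1}{2} \cdot 8 = 4$)
$H{\left(R,L \right)} = 2 + L R^{2} + 2 L \left(4 + R\right)$ ($H{\left(R,L \right)} = 2 + \left(R R L + \left(R + 4\right) \left(L + L\right)\right) = 2 + \left(R^{2} L + \left(4 + R\right) 2 L\right) = 2 + \left(L R^{2} + 2 L \left(4 + R\right)\right) = 2 + L R^{2} + 2 L \left(4 + R\right)$)
$O = 0$ ($O = 6 \cdot 0 = 0$)
$H{\left(16,11 \right)} O = \left(2 + 8 \cdot 11 + 11 \cdot 16^{2} + 2 \cdot 11 \cdot 16\right) 0 = \left(2 + 88 + 11 \cdot 256 + 352\right) 0 = \left(2 + 88 + 2816 + 352\right) 0 = 3258 \cdot 0 = 0$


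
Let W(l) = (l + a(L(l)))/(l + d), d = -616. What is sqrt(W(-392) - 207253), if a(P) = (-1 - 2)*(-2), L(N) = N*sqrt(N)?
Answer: I*sqrt(1462374466)/84 ≈ 455.25*I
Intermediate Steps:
L(N) = N**(3/2)
a(P) = 6 (a(P) = -3*(-2) = 6)
W(l) = (6 + l)/(-616 + l) (W(l) = (l + 6)/(l - 616) = (6 + l)/(-616 + l))
sqrt(W(-392) - 207253) = sqrt((6 - 392)/(-616 - 392) - 207253) = sqrt(-386/(-1008) - 207253) = sqrt(-1/1008*(-386) - 207253) = sqrt(193/504 - 207253) = sqrt(-104455319/504) = I*sqrt(1462374466)/84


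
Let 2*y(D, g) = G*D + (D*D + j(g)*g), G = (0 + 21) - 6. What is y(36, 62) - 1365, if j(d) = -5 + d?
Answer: 1320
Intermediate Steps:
G = 15 (G = 21 - 6 = 15)
y(D, g) = D²/2 + 15*D/2 + g*(-5 + g)/2 (y(D, g) = (15*D + (D*D + (-5 + g)*g))/2 = (15*D + (D² + g*(-5 + g)))/2 = (D² + 15*D + g*(-5 + g))/2 = D²/2 + 15*D/2 + g*(-5 + g)/2)
y(36, 62) - 1365 = ((½)*36² + (15/2)*36 + (½)*62*(-5 + 62)) - 1365 = ((½)*1296 + 270 + (½)*62*57) - 1365 = (648 + 270 + 1767) - 1365 = 2685 - 1365 = 1320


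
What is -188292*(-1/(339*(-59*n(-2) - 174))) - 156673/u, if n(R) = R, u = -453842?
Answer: -1718344534/179494511 ≈ -9.5732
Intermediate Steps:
-188292*(-1/(339*(-59*n(-2) - 174))) - 156673/u = -188292*(-1/(339*(-59*(-2) - 174))) - 156673/(-453842) = -188292*(-1/(339*(118 - 174))) - 156673*(-1/453842) = -188292/((-56*(-339))) + 156673/453842 = -188292/18984 + 156673/453842 = -188292*1/18984 + 156673/453842 = -15691/1582 + 156673/453842 = -1718344534/179494511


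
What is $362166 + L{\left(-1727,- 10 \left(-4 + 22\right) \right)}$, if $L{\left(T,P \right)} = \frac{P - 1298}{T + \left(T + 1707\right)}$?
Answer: $\frac{632705480}{1747} \approx 3.6217 \cdot 10^{5}$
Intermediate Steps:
$L{\left(T,P \right)} = \frac{-1298 + P}{1707 + 2 T}$ ($L{\left(T,P \right)} = \frac{P - 1298}{T + \left(1707 + T\right)} = \frac{-1298 + P}{1707 + 2 T}$)
$362166 + L{\left(-1727,- 10 \left(-4 + 22\right) \right)} = 362166 + \frac{-1298 - 10 \left(-4 + 22\right)}{1707 + 2 \left(-1727\right)} = 362166 + \frac{-1298 - 180}{1707 - 3454} = 362166 + \frac{-1298 - 180}{-1747} = 362166 - - \frac{1478}{1747} = 362166 + \frac{1478}{1747} = \frac{632705480}{1747}$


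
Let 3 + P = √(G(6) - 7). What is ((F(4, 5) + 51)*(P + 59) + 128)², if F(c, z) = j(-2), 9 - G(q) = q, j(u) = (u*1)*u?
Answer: 10279164 + 705760*I ≈ 1.0279e+7 + 7.0576e+5*I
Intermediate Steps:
j(u) = u² (j(u) = u*u = u²)
G(q) = 9 - q
F(c, z) = 4 (F(c, z) = (-2)² = 4)
P = -3 + 2*I (P = -3 + √((9 - 1*6) - 7) = -3 + √((9 - 6) - 7) = -3 + √(3 - 7) = -3 + √(-4) = -3 + 2*I ≈ -3.0 + 2.0*I)
((F(4, 5) + 51)*(P + 59) + 128)² = ((4 + 51)*((-3 + 2*I) + 59) + 128)² = (55*(56 + 2*I) + 128)² = ((3080 + 110*I) + 128)² = (3208 + 110*I)²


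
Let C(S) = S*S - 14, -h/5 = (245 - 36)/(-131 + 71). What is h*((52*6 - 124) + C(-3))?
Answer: 12749/4 ≈ 3187.3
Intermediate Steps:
h = 209/12 (h = -5*(245 - 36)/(-131 + 71) = -1045/(-60) = -1045*(-1)/60 = -5*(-209/60) = 209/12 ≈ 17.417)
C(S) = -14 + S² (C(S) = S² - 14 = -14 + S²)
h*((52*6 - 124) + C(-3)) = 209*((52*6 - 124) + (-14 + (-3)²))/12 = 209*((312 - 124) + (-14 + 9))/12 = 209*(188 - 5)/12 = (209/12)*183 = 12749/4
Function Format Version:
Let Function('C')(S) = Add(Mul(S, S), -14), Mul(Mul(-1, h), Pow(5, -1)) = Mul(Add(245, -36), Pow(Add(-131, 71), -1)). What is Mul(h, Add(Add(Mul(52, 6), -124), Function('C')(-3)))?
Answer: Rational(12749, 4) ≈ 3187.3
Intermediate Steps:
h = Rational(209, 12) (h = Mul(-5, Mul(Add(245, -36), Pow(Add(-131, 71), -1))) = Mul(-5, Mul(209, Pow(-60, -1))) = Mul(-5, Mul(209, Rational(-1, 60))) = Mul(-5, Rational(-209, 60)) = Rational(209, 12) ≈ 17.417)
Function('C')(S) = Add(-14, Pow(S, 2)) (Function('C')(S) = Add(Pow(S, 2), -14) = Add(-14, Pow(S, 2)))
Mul(h, Add(Add(Mul(52, 6), -124), Function('C')(-3))) = Mul(Rational(209, 12), Add(Add(Mul(52, 6), -124), Add(-14, Pow(-3, 2)))) = Mul(Rational(209, 12), Add(Add(312, -124), Add(-14, 9))) = Mul(Rational(209, 12), Add(188, -5)) = Mul(Rational(209, 12), 183) = Rational(12749, 4)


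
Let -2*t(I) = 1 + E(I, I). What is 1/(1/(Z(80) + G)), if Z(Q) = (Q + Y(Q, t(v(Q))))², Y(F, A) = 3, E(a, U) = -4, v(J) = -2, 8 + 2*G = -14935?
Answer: -1165/2 ≈ -582.50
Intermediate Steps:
G = -14943/2 (G = -4 + (½)*(-14935) = -4 - 14935/2 = -14943/2 ≈ -7471.5)
t(I) = 3/2 (t(I) = -(1 - 4)/2 = -½*(-3) = 3/2)
Z(Q) = (3 + Q)² (Z(Q) = (Q + 3)² = (3 + Q)²)
1/(1/(Z(80) + G)) = 1/(1/((3 + 80)² - 14943/2)) = 1/(1/(83² - 14943/2)) = 1/(1/(6889 - 14943/2)) = 1/(1/(-1165/2)) = 1/(-2/1165) = -1165/2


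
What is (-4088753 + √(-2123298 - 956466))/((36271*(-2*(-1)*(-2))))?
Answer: 4088753/145084 - 3*I*√85549/72542 ≈ 28.182 - 0.012096*I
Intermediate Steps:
(-4088753 + √(-2123298 - 956466))/((36271*(-2*(-1)*(-2)))) = (-4088753 + √(-3079764))/((36271*(2*(-2)))) = (-4088753 + 6*I*√85549)/((36271*(-4))) = (-4088753 + 6*I*√85549)/(-145084) = (-4088753 + 6*I*√85549)*(-1/145084) = 4088753/145084 - 3*I*√85549/72542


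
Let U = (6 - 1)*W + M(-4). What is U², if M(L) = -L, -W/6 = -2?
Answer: 4096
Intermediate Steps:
W = 12 (W = -6*(-2) = 12)
U = 64 (U = (6 - 1)*12 - 1*(-4) = 5*12 + 4 = 60 + 4 = 64)
U² = 64² = 4096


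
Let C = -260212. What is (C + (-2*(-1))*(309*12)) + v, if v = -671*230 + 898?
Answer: -406228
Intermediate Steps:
v = -153432 (v = -154330 + 898 = -153432)
(C + (-2*(-1))*(309*12)) + v = (-260212 + (-2*(-1))*(309*12)) - 153432 = (-260212 + 2*3708) - 153432 = (-260212 + 7416) - 153432 = -252796 - 153432 = -406228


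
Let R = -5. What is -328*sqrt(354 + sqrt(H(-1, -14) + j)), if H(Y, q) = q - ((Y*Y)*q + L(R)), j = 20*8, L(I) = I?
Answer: -328*sqrt(354 + sqrt(165)) ≈ -6282.3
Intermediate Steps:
j = 160
H(Y, q) = 5 + q - q*Y**2 (H(Y, q) = q - ((Y*Y)*q - 5) = q - (Y**2*q - 5) = q - (q*Y**2 - 5) = q - (-5 + q*Y**2) = q + (5 - q*Y**2) = 5 + q - q*Y**2)
-328*sqrt(354 + sqrt(H(-1, -14) + j)) = -328*sqrt(354 + sqrt((5 - 14 - 1*(-14)*(-1)**2) + 160)) = -328*sqrt(354 + sqrt((5 - 14 - 1*(-14)*1) + 160)) = -328*sqrt(354 + sqrt((5 - 14 + 14) + 160)) = -328*sqrt(354 + sqrt(5 + 160)) = -328*sqrt(354 + sqrt(165))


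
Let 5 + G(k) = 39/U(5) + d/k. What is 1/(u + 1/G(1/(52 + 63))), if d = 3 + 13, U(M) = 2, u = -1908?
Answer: -3709/7076770 ≈ -0.00052411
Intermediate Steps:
d = 16
G(k) = 29/2 + 16/k (G(k) = -5 + (39/2 + 16/k) = 29/2 + 16/k)
1/(u + 1/G(1/(52 + 63))) = 1/(-1908 + 1/(29/2 + 16/(1/(52 + 63)))) = 1/(-1908 + 1/(29/2 + 16/(1/115))) = 1/(-1908 + 1/(29/2 + 16*115)) = 1/(-1908 + 1/(29/2 + 1840)) = 1/(-1908 + 1/(3709/2)) = 1/(-1908 + 2/3709) = 1/(-7076770/3709) = -3709/7076770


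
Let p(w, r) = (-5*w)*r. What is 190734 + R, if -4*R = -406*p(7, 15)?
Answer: 274893/2 ≈ 1.3745e+5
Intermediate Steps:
p(w, r) = -5*r*w
R = -106575/2 (R = -(-203)*(-5*15*7)/2 = -(-203)*(-525)/2 = -1/4*213150 = -106575/2 ≈ -53288.)
190734 + R = 190734 - 106575/2 = 274893/2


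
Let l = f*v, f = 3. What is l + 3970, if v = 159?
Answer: 4447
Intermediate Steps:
l = 477 (l = 3*159 = 477)
l + 3970 = 477 + 3970 = 4447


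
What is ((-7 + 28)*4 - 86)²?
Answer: 4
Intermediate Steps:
((-7 + 28)*4 - 86)² = (21*4 - 86)² = (84 - 86)² = (-2)² = 4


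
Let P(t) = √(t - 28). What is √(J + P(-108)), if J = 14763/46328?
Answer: √(170985066 + 1073141792*I*√34)/23164 ≈ 2.4479 + 2.382*I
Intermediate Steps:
P(t) = √(-28 + t)
J = 14763/46328 (J = 14763*(1/46328) = 14763/46328 ≈ 0.31866)
√(J + P(-108)) = √(14763/46328 + √(-28 - 108)) = √(14763/46328 + √(-136)) = √(14763/46328 + 2*I*√34)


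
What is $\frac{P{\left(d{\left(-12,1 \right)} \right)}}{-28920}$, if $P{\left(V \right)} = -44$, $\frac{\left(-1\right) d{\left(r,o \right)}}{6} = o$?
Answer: $\frac{11}{7230} \approx 0.0015214$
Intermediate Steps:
$d{\left(r,o \right)} = - 6 o$
$\frac{P{\left(d{\left(-12,1 \right)} \right)}}{-28920} = - \frac{44}{-28920} = \left(-44\right) \left(- \frac{1}{28920}\right) = \frac{11}{7230}$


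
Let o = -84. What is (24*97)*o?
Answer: -195552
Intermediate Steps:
(24*97)*o = (24*97)*(-84) = 2328*(-84) = -195552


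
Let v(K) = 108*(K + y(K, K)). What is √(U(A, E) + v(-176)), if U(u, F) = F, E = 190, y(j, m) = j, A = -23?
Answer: I*√37826 ≈ 194.49*I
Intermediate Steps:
v(K) = 216*K (v(K) = 108*(K + K) = 108*(2*K) = 216*K)
√(U(A, E) + v(-176)) = √(190 + 216*(-176)) = √(190 - 38016) = √(-37826) = I*√37826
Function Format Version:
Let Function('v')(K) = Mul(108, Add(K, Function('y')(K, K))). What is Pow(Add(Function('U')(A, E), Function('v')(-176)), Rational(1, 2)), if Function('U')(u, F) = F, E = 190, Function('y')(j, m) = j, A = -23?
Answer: Mul(I, Pow(37826, Rational(1, 2))) ≈ Mul(194.49, I)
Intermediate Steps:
Function('v')(K) = Mul(216, K) (Function('v')(K) = Mul(108, Add(K, K)) = Mul(108, Mul(2, K)) = Mul(216, K))
Pow(Add(Function('U')(A, E), Function('v')(-176)), Rational(1, 2)) = Pow(Add(190, Mul(216, -176)), Rational(1, 2)) = Pow(Add(190, -38016), Rational(1, 2)) = Pow(-37826, Rational(1, 2)) = Mul(I, Pow(37826, Rational(1, 2)))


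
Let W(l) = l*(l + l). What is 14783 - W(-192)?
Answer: -58945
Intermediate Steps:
W(l) = 2*l² (W(l) = l*(2*l) = 2*l²)
14783 - W(-192) = 14783 - 2*(-192)² = 14783 - 2*36864 = 14783 - 1*73728 = 14783 - 73728 = -58945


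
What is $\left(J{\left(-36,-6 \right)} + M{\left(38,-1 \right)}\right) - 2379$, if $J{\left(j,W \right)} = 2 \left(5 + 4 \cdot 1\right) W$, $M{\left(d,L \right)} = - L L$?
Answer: $-2488$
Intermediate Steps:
$M{\left(d,L \right)} = - L^{2}$
$J{\left(j,W \right)} = 18 W$ ($J{\left(j,W \right)} = 2 \left(5 + 4\right) W = 2 \cdot 9 W = 18 W$)
$\left(J{\left(-36,-6 \right)} + M{\left(38,-1 \right)}\right) - 2379 = \left(18 \left(-6\right) - \left(-1\right)^{2}\right) - 2379 = \left(-108 - 1\right) - 2379 = -109 - 2379 = -2488$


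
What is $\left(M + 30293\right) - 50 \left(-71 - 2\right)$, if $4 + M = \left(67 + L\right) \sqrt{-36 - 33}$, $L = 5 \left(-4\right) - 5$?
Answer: $33939 + 42 i \sqrt{69} \approx 33939.0 + 348.88 i$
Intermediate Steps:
$L = -25$ ($L = -20 - 5 = -25$)
$M = -4 + 42 i \sqrt{69}$ ($M = -4 + \left(67 - 25\right) \sqrt{-36 - 33} = -4 + 42 \sqrt{-69} = -4 + 42 i \sqrt{69} \approx -4.0 + 348.88 i$)
$\left(M + 30293\right) - 50 \left(-71 - 2\right) = \left(\left(-4 + 42 i \sqrt{69}\right) + 30293\right) - 50 \left(-71 - 2\right) = \left(30289 + 42 i \sqrt{69}\right) - -3650 = \left(30289 + 42 i \sqrt{69}\right) + 3650 = 33939 + 42 i \sqrt{69}$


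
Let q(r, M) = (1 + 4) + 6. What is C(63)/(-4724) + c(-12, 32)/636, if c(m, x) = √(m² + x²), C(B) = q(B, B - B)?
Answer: -11/4724 + √73/159 ≈ 0.051407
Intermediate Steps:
q(r, M) = 11 (q(r, M) = 5 + 6 = 11)
C(B) = 11
C(63)/(-4724) + c(-12, 32)/636 = 11/(-4724) + √((-12)² + 32²)/636 = 11*(-1/4724) + √(144 + 1024)*(1/636) = -11/4724 + √1168*(1/636) = -11/4724 + (4*√73)*(1/636) = -11/4724 + √73/159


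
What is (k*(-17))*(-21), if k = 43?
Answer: 15351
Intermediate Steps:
(k*(-17))*(-21) = (43*(-17))*(-21) = -731*(-21) = 15351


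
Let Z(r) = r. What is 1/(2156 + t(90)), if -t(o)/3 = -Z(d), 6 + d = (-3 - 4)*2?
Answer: 1/2096 ≈ 0.00047710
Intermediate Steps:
d = -20 (d = -6 + (-3 - 4)*2 = -6 - 7*2 = -6 - 14 = -20)
t(o) = -60 (t(o) = -(-3)*(-20) = -3*20 = -60)
1/(2156 + t(90)) = 1/(2156 - 60) = 1/2096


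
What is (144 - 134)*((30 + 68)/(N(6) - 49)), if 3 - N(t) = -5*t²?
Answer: 490/67 ≈ 7.3134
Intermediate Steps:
N(t) = 3 + 5*t² (N(t) = 3 - (-5)*t² = 3 + 5*t²)
(144 - 134)*((30 + 68)/(N(6) - 49)) = (144 - 134)*((30 + 68)/((3 + 5*6²) - 49)) = 10*(98/((3 + 5*36) - 49)) = 10*(98/((3 + 180) - 49)) = 10*(98/(183 - 49)) = 10*(98/134) = 10*(98*(1/134)) = 10*(49/67) = 490/67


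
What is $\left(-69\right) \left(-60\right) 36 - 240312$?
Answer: $-91272$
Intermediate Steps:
$\left(-69\right) \left(-60\right) 36 - 240312 = 4140 \cdot 36 - 240312 = 149040 - 240312 = -91272$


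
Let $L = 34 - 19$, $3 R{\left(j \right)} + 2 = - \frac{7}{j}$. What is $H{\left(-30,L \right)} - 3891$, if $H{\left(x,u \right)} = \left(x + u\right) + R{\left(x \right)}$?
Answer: $- \frac{351593}{90} \approx -3906.6$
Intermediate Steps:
$R{\left(j \right)} = - \frac{2}{3} - \frac{7}{3 j}$ ($R{\left(j \right)} = - \frac{2}{3} + \frac{\left(-7\right) \frac{1}{j}}{3} = - \frac{2}{3} - \frac{7}{3 j}$)
$L = 15$
$H{\left(x,u \right)} = u + x + \frac{-7 - 2 x}{3 x}$ ($H{\left(x,u \right)} = \left(x + u\right) + \frac{-7 - 2 x}{3 x} = \left(u + x\right) + \frac{-7 - 2 x}{3 x} = u + x + \frac{-7 - 2 x}{3 x}$)
$H{\left(-30,L \right)} - 3891 = \left(- \frac{2}{3} + 15 - 30 - \frac{7}{3 \left(-30\right)}\right) - 3891 = \left(- \frac{2}{3} + 15 - 30 - - \frac{7}{90}\right) - 3891 = \left(- \frac{2}{3} + 15 - 30 + \frac{7}{90}\right) - 3891 = - \frac{1403}{90} - 3891 = - \frac{351593}{90}$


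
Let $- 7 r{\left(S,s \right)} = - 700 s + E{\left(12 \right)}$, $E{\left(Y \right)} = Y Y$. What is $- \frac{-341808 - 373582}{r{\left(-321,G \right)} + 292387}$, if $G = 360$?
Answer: $\frac{1001546}{459713} \approx 2.1786$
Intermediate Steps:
$E{\left(Y \right)} = Y^{2}$
$r{\left(S,s \right)} = - \frac{144}{7} + 100 s$ ($r{\left(S,s \right)} = - \frac{- 700 s + 12^{2}}{7} = - \frac{- 700 s + 144}{7} = - \frac{144 - 700 s}{7} = - \frac{144}{7} + 100 s$)
$- \frac{-341808 - 373582}{r{\left(-321,G \right)} + 292387} = - \frac{-341808 - 373582}{\left(- \frac{144}{7} + 100 \cdot 360\right) + 292387} = - \frac{-715390}{\left(- \frac{144}{7} + 36000\right) + 292387} = - \frac{-715390}{\frac{251856}{7} + 292387} = - \frac{-715390}{\frac{2298565}{7}} = - \frac{\left(-715390\right) 7}{2298565} = \left(-1\right) \left(- \frac{1001546}{459713}\right) = \frac{1001546}{459713}$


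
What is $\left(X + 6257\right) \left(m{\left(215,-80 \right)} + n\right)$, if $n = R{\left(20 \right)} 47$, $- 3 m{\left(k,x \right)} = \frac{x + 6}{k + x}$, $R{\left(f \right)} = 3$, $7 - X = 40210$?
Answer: $- \frac{1940998334}{405} \approx -4.7926 \cdot 10^{6}$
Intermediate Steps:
$X = -40203$ ($X = 7 - 40210 = -40203$)
$m{\left(k,x \right)} = - \frac{6 + x}{3 \left(k + x\right)}$ ($m{\left(k,x \right)} = - \frac{\left(x + 6\right) \frac{1}{k + x}}{3} = - \frac{\left(6 + x\right) \frac{1}{k + x}}{3} = - \frac{\frac{1}{k + x} \left(6 + x\right)}{3} = - \frac{6 + x}{3 \left(k + x\right)}$)
$n = 141$ ($n = 3 \cdot 47 = 141$)
$\left(X + 6257\right) \left(m{\left(215,-80 \right)} + n\right) = \left(-40203 + 6257\right) \left(\frac{-2 - - \frac{80}{3}}{215 - 80} + 141\right) = - 33946 \left(\frac{-2 + \frac{80}{3}}{135} + 141\right) = - 33946 \left(\frac{1}{135} \cdot \frac{74}{3} + 141\right) = - 33946 \left(\frac{74}{405} + 141\right) = \left(-33946\right) \frac{57179}{405} = - \frac{1940998334}{405}$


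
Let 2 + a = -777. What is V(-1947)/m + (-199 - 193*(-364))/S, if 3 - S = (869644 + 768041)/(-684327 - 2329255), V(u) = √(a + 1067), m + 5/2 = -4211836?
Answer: 70370153282/3559477 - 24*√2/8423677 ≈ 19770.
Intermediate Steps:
a = -779 (a = -2 - 777 = -779)
m = -8423677/2 (m = -5/2 - 4211836 = -8423677/2 ≈ -4.2118e+6)
V(u) = 12*√2 (V(u) = √(-779 + 1067) = √288 = 12*√2)
S = 10678431/3013582 (S = 3 - (869644 + 768041)/(-684327 - 2329255) = 3 - 1637685/(-3013582) = 3 - 1637685*(-1)/3013582 = 3 - 1*(-1637685/3013582) = 3 + 1637685/3013582 = 10678431/3013582 ≈ 3.5434)
V(-1947)/m + (-199 - 193*(-364))/S = (12*√2)/(-8423677/2) + (-199 - 193*(-364))/(10678431/3013582) = (12*√2)*(-2/8423677) + (-199 + 70252)*(3013582/10678431) = -24*√2/8423677 + 70053*(3013582/10678431) = -24*√2/8423677 + 70370153282/3559477 = 70370153282/3559477 - 24*√2/8423677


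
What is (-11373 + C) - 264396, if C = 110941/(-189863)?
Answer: -52358440588/189863 ≈ -2.7577e+5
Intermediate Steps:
C = -110941/189863 (C = 110941*(-1/189863) = -110941/189863 ≈ -0.58432)
(-11373 + C) - 264396 = (-11373 - 110941/189863) - 264396 = -2159422840/189863 - 264396 = -52358440588/189863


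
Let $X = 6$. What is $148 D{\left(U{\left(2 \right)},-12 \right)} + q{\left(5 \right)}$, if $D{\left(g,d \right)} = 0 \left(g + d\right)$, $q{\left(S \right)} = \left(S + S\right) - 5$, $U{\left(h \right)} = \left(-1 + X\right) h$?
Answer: $5$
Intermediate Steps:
$U{\left(h \right)} = 5 h$ ($U{\left(h \right)} = \left(-1 + 6\right) h = 5 h$)
$q{\left(S \right)} = -5 + 2 S$ ($q{\left(S \right)} = 2 S - 5 = -5 + 2 S$)
$D{\left(g,d \right)} = 0$ ($D{\left(g,d \right)} = 0 \left(d + g\right) = 0$)
$148 D{\left(U{\left(2 \right)},-12 \right)} + q{\left(5 \right)} = 148 \cdot 0 + \left(-5 + 2 \cdot 5\right) = 0 + \left(-5 + 10\right) = 0 + 5 = 5$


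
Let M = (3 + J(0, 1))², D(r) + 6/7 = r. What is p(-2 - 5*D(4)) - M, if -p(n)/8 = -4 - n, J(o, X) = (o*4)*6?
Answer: -831/7 ≈ -118.71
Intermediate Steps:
D(r) = -6/7 + r
J(o, X) = 24*o (J(o, X) = (4*o)*6 = 24*o)
p(n) = 32 + 8*n (p(n) = -8*(-4 - n) = 32 + 8*n)
M = 9 (M = (3 + 24*0)² = (3 + 0)² = 3² = 9)
p(-2 - 5*D(4)) - M = (32 + 8*(-2 - 5*(-6/7 + 4))) - 1*9 = (32 + 8*(-2 - 5*22/7)) - 9 = (32 + 8*(-2 - 110/7)) - 9 = (32 + 8*(-124/7)) - 9 = (32 - 992/7) - 9 = -768/7 - 9 = -831/7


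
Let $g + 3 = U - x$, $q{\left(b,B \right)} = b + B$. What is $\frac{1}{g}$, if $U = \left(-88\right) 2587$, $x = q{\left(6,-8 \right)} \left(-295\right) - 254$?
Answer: $- \frac{1}{227995} \approx -4.3861 \cdot 10^{-6}$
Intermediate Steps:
$q{\left(b,B \right)} = B + b$
$x = 336$ ($x = \left(-8 + 6\right) \left(-295\right) - 254 = \left(-2\right) \left(-295\right) - 254 = 590 - 254 = 336$)
$U = -227656$
$g = -227995$ ($g = -3 - 227992 = -227995$)
$\frac{1}{g} = \frac{1}{-227995} = - \frac{1}{227995}$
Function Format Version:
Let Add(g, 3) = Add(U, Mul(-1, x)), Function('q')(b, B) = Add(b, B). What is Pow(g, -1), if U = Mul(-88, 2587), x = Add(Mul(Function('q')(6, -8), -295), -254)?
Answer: Rational(-1, 227995) ≈ -4.3861e-6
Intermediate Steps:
Function('q')(b, B) = Add(B, b)
x = 336 (x = Add(Mul(Add(-8, 6), -295), -254) = Add(Mul(-2, -295), -254) = Add(590, -254) = 336)
U = -227656
g = -227995 (g = Add(-3, Add(-227656, Mul(-1, 336))) = Add(-3, Add(-227656, -336)) = Add(-3, -227992) = -227995)
Pow(g, -1) = Pow(-227995, -1) = Rational(-1, 227995)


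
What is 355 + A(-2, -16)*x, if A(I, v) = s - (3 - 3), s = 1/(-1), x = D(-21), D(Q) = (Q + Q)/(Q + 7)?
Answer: 352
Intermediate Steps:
D(Q) = 2*Q/(7 + Q) (D(Q) = (2*Q)/(7 + Q) = 2*Q/(7 + Q))
x = 3 (x = 2*(-21)/(7 - 21) = 2*(-21)/(-14) = 2*(-21)*(-1/14) = 3)
s = -1
A(I, v) = -1 (A(I, v) = -1 - (3 - 3) = -1 - 1*0 = -1 + 0 = -1)
355 + A(-2, -16)*x = 355 - 1*3 = 355 - 3 = 352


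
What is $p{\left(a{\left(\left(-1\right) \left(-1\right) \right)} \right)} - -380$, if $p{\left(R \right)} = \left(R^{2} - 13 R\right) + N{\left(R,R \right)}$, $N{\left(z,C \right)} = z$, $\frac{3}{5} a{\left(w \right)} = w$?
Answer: $\frac{3265}{9} \approx 362.78$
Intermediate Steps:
$a{\left(w \right)} = \frac{5 w}{3}$
$p{\left(R \right)} = R^{2} - 12 R$ ($p{\left(R \right)} = \left(R^{2} - 13 R\right) + R = R^{2} - 12 R$)
$p{\left(a{\left(\left(-1\right) \left(-1\right) \right)} \right)} - -380 = \frac{5 \left(\left(-1\right) \left(-1\right)\right)}{3} \left(-12 + \frac{5 \left(\left(-1\right) \left(-1\right)\right)}{3}\right) - -380 = \frac{5}{3} \cdot 1 \left(-12 + \frac{5}{3} \cdot 1\right) + 380 = \frac{5 \left(-12 + \frac{5}{3}\right)}{3} + 380 = \frac{5}{3} \left(- \frac{31}{3}\right) + 380 = - \frac{155}{9} + 380 = \frac{3265}{9}$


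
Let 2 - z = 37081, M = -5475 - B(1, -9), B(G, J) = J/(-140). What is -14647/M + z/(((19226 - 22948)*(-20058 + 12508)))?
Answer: 57595132250789/21539746059900 ≈ 2.6739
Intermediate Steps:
B(G, J) = -J/140 (B(G, J) = J*(-1/140) = -J/140)
M = -766509/140 (M = -5475 - (-1)*(-9)/140 = -5475 - 1*9/140 = -5475 - 9/140 = -766509/140 ≈ -5475.1)
z = -37079 (z = 2 - 1*37081 = 2 - 37081 = -37079)
-14647/M + z/(((19226 - 22948)*(-20058 + 12508))) = -14647/(-766509/140) - 37079*1/((-20058 + 12508)*(19226 - 22948)) = -14647*(-140/766509) - 37079/((-3722*(-7550))) = 2050580/766509 - 37079/28101100 = 57595132250789/21539746059900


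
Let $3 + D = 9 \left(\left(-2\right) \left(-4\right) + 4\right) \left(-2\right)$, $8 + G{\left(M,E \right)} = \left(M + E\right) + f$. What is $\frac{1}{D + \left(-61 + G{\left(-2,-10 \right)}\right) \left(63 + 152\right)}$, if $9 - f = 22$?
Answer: $- \frac{1}{20429} \approx -4.895 \cdot 10^{-5}$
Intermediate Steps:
$f = -13$ ($f = 9 - 22 = -13$)
$G{\left(M,E \right)} = -21 + E + M$ ($G{\left(M,E \right)} = -8 - \left(13 - E - M\right) = -8 + \left(-13 + E + M\right) = -21 + E + M$)
$D = -219$ ($D = -3 + 9 \left(\left(-2\right) \left(-4\right) + 4\right) \left(-2\right) = -3 + 9 \left(8 + 4\right) \left(-2\right) = -3 + 9 \cdot 12 \left(-2\right) = -3 + 108 \left(-2\right) = -3 - 216 = -219$)
$\frac{1}{D + \left(-61 + G{\left(-2,-10 \right)}\right) \left(63 + 152\right)} = \frac{1}{-219 + \left(-61 - 33\right) \left(63 + 152\right)} = \frac{1}{-219 + \left(-61 - 33\right) 215} = \frac{1}{-219 - 20210} = \frac{1}{-20429} = - \frac{1}{20429}$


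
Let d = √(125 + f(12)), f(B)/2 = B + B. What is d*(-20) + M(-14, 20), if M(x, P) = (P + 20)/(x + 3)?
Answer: -40/11 - 20*√173 ≈ -266.70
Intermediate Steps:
f(B) = 4*B (f(B) = 2*(B + B) = 2*(2*B) = 4*B)
M(x, P) = (20 + P)/(3 + x)
d = √173 (d = √(125 + 4*12) = √(125 + 48) = √173 ≈ 13.153)
d*(-20) + M(-14, 20) = √173*(-20) + (20 + 20)/(3 - 14) = -20*√173 + 40/(-11) = -20*√173 - 1/11*40 = -20*√173 - 40/11 = -40/11 - 20*√173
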